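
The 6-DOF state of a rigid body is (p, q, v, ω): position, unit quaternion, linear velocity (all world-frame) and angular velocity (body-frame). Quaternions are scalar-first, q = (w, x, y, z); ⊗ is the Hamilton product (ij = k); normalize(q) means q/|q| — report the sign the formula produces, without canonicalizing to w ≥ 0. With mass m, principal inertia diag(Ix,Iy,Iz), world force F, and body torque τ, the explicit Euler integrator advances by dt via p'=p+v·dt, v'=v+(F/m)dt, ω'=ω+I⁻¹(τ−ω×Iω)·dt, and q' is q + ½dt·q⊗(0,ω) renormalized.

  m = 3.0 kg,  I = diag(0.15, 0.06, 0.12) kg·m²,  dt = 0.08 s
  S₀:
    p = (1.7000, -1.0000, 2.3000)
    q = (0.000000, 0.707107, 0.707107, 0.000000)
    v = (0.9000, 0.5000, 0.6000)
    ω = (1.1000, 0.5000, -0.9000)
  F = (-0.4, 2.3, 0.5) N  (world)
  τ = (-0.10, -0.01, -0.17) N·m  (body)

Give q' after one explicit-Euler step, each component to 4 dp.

q' = (-0.0452, 0.6804, 0.7312, -0.0169)

Hamilton product q⊗(0,ω) = (-1.1313712, -0.6363963, 0.6363963, -0.4242642)
q' = normalize(q + ½dt·q⊗(0,ω)) = (-0.0452, 0.6804, 0.7312, -0.0169)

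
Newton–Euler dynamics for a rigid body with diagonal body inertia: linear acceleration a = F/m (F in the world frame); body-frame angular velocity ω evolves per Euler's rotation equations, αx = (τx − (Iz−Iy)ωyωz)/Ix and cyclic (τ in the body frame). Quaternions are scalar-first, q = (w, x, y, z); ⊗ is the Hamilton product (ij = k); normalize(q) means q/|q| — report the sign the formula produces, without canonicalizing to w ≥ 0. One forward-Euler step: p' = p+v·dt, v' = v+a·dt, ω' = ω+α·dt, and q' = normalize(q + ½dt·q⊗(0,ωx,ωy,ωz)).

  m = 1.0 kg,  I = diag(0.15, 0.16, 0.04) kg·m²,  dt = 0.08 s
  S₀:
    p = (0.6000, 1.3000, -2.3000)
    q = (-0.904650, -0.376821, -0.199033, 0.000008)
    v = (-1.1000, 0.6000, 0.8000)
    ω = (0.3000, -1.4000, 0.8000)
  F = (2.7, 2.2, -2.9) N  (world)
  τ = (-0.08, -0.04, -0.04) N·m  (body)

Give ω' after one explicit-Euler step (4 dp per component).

ω' = (0.1857, -1.4332, 0.7284)

α = I⁻¹(τ − ω×Iω) = (-1.4293, -0.4150, -0.8950)
ω' = ω + α·dt = (0.1857, -1.4332, 0.7284)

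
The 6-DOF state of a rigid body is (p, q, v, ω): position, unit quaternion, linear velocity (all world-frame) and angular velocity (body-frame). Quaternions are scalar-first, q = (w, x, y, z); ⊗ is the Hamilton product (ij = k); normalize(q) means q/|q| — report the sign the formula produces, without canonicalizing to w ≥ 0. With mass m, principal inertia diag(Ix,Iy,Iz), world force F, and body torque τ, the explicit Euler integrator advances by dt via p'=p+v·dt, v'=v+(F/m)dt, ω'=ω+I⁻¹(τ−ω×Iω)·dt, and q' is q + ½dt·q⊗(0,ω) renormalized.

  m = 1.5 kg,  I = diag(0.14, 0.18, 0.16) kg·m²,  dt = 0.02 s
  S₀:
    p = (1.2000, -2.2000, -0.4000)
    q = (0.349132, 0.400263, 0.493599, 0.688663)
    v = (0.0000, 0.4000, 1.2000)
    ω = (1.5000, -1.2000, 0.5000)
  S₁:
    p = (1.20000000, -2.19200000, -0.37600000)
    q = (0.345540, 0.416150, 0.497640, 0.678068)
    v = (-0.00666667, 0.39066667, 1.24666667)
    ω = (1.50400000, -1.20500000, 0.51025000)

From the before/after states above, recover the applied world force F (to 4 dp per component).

F = (-0.5000, -0.7000, 3.5000)

velocity change Δv = (-0.00666667, -0.00933333, 0.04666667)
F = m·Δv/dt = (-0.5000, -0.7000, 3.5000)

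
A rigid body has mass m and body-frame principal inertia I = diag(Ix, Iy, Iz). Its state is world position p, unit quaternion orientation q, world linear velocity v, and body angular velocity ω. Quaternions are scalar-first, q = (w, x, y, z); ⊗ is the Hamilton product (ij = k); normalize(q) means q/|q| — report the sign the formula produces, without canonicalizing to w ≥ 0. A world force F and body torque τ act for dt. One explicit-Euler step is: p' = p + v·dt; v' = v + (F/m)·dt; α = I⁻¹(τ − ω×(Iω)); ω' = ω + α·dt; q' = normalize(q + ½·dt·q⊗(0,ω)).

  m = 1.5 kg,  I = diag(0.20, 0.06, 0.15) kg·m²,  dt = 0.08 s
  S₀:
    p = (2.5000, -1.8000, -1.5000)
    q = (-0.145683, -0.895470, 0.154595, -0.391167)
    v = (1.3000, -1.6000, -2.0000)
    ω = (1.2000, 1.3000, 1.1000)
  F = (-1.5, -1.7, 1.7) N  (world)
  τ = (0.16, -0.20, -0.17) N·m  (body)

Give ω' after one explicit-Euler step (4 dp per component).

ω' = (1.2125, 0.9453, 1.1258)

(τ − ω×Iω)/I = (0.1565, -4.4333, 0.3227)
ω' = ω + α·dt = (1.2125, 0.9453, 1.1258)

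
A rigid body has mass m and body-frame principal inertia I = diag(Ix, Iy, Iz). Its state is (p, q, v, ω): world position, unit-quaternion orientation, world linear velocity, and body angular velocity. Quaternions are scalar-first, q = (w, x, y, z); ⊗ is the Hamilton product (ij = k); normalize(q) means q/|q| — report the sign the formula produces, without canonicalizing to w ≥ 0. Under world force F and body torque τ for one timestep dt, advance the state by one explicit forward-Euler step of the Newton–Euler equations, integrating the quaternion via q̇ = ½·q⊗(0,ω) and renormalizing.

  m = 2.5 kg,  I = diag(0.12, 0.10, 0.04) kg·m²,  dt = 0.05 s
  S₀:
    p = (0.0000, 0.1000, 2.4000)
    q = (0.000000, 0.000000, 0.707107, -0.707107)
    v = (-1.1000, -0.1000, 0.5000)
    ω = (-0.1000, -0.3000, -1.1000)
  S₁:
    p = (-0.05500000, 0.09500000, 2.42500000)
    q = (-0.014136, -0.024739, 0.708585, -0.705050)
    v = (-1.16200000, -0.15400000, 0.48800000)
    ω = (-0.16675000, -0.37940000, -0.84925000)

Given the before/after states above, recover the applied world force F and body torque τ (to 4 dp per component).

velocity change Δv = (-0.06200000, -0.05400000, -0.01200000)
m·(v₁−v₀)/dt = (-3.1000, -2.7000, -0.6000)
Δω = ω₁−ω₀ = (-0.06675000, -0.07940000, 0.25075000)
I·α + gyro = (-0.1800, -0.1500, 0.2000)

F = (-3.1000, -2.7000, -0.6000)
τ = (-0.1800, -0.1500, 0.2000)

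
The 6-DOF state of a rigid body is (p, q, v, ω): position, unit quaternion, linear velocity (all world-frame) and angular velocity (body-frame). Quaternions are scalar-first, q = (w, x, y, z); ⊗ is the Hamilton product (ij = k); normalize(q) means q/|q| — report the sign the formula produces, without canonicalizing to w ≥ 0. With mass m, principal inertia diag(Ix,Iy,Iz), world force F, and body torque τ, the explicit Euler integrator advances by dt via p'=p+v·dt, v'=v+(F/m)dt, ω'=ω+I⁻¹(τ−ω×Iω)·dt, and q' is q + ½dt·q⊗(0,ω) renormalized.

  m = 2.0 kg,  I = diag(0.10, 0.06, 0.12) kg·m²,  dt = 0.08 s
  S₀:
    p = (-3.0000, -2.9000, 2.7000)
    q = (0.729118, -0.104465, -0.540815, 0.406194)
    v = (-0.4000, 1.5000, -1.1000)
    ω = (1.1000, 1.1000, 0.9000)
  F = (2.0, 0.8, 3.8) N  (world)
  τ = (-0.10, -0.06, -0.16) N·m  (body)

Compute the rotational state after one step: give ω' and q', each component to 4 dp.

ω' = (0.9725, 1.0464, 0.8256)
q' = (0.7410, -0.1094, -0.4858, 0.4505)

(τ − ω×Iω)/I = (-1.5940, -0.6700, -0.9300)
ω + α·dt = (0.9725, 1.0464, 0.8256)
q⊗(0,ω) = (0.3442334, -0.1315171, 1.3428617, 1.1361912)
updated quaternion q' = (0.7410, -0.1094, -0.4858, 0.4505)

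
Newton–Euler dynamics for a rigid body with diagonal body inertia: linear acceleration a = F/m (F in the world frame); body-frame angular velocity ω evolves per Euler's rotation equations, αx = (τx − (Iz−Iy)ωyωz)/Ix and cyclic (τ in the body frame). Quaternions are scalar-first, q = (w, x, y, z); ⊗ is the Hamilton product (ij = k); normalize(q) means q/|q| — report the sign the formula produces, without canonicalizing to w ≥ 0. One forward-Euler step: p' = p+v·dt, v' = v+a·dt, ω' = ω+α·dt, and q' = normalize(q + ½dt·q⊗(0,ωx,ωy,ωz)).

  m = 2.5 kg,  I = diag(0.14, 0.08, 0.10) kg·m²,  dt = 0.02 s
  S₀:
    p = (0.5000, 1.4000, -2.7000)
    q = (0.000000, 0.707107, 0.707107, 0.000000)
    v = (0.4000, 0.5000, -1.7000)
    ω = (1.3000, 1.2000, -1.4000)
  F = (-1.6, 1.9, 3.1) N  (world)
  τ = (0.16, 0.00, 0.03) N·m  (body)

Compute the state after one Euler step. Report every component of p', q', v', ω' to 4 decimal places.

p' = (0.5080, 1.4100, -2.7340)
q' = (-0.0177, 0.6970, 0.7168, -0.0007)
v' = (0.3872, 0.5152, -1.6752)
ω' = (1.3277, 1.2182, -1.3753)

α = I⁻¹(τ − ω×Iω) = (1.3829, 0.9100, 1.2360)
ω + α·dt = (1.3277, 1.2182, -1.3753)
q⊗(0,ω) = (-1.7677675, -0.9899498, 0.9899498, -0.0707107)
q + ½dt·q⊗(0,ω), renormalized = (-0.0177, 0.6970, 0.7168, -0.0007)
new position p' = (0.5080, 1.4100, -2.7340)
new velocity v' = (0.3872, 0.5152, -1.6752)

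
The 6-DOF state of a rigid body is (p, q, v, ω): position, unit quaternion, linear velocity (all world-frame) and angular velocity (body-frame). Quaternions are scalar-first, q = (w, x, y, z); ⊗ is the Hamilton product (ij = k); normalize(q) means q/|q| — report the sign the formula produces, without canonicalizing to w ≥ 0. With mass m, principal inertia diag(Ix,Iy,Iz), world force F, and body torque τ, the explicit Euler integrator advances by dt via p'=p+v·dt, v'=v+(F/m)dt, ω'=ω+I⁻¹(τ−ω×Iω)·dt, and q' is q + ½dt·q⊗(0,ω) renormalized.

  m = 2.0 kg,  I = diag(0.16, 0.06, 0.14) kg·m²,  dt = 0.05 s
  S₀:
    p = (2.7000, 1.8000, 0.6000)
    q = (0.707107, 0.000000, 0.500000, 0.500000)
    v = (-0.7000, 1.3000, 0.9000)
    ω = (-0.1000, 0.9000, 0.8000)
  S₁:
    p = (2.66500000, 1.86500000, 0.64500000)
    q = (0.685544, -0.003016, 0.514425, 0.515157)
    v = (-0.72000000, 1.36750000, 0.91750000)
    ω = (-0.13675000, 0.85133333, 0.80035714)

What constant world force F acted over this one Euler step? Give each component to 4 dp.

velocity change Δv = (-0.02000000, 0.06750000, 0.01750000)
applied force F = (-0.8000, 2.7000, 0.7000)

F = (-0.8000, 2.7000, 0.7000)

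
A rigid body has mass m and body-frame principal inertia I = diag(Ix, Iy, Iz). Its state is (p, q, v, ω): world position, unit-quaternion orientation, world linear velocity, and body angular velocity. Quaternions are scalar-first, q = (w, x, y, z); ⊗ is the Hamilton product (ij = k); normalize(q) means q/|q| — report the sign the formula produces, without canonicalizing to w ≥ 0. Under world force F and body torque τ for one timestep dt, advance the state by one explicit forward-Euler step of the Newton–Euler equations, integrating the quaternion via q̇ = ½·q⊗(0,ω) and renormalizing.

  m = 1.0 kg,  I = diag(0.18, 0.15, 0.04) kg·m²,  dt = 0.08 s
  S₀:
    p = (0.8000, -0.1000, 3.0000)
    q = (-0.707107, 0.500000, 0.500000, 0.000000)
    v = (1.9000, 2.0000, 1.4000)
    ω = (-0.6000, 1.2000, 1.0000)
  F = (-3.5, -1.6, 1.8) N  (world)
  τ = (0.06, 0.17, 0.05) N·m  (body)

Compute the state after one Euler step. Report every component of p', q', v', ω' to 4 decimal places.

p' = (0.9520, 0.0600, 3.1120)
q' = (-0.7175, 0.5358, 0.4451, 0.0077)
v' = (1.6200, 1.8720, 1.5440)
ω' = (-0.5147, 1.3355, 1.0568)

a = (-3.5000, -1.6000, 1.8000)
new position p' = (0.9520, 0.0600, 3.1120)
v' = v + a·dt = (1.6200, 1.8720, 1.5440)
precession coupling ω×(Iω) = (-0.1320, -0.0840, 0.0216)
(τ − ω×Iω)/I = (1.0667, 1.6933, 0.7100)
ω' = ω + α·dt = (-0.5147, 1.3355, 1.0568)
Hamilton product q⊗(0,ω) = (-0.3000000, 0.9242642, -1.3485284, 0.1928930)
updated quaternion q' = (-0.7175, 0.5358, 0.4451, 0.0077)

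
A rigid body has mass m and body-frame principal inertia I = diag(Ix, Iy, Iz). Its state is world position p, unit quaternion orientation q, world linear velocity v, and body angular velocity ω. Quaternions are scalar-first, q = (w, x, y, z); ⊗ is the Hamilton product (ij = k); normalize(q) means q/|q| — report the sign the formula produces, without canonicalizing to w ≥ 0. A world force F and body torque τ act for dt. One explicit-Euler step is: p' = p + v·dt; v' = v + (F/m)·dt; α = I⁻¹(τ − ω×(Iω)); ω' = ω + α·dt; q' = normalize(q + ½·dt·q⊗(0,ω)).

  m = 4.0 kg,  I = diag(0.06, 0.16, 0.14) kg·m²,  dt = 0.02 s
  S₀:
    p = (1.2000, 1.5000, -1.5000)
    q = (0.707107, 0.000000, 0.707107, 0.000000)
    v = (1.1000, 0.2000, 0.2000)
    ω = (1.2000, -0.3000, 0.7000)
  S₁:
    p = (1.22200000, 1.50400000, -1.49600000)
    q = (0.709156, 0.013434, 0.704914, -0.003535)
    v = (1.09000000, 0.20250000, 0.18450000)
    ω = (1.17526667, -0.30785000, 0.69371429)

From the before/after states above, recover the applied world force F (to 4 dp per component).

velocity change Δv = (-0.01000000, 0.00250000, -0.01550000)
F = m·Δv/dt = (-2.0000, 0.5000, -3.1000)

F = (-2.0000, 0.5000, -3.1000)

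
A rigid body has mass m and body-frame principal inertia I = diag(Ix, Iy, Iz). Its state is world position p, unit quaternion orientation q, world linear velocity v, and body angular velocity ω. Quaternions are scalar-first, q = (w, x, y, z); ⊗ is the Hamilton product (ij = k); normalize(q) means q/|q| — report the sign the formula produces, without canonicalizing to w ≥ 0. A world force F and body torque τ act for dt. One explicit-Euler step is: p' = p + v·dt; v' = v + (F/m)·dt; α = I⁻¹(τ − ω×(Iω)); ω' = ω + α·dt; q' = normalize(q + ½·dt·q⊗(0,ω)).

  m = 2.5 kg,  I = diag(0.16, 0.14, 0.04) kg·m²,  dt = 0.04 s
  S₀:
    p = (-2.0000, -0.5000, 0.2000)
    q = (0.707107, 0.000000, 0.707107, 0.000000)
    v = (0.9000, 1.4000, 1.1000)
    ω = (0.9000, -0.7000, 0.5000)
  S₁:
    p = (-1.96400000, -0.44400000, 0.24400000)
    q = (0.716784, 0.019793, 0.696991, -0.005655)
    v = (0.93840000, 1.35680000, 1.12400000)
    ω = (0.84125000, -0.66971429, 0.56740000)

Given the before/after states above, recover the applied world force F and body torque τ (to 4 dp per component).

F = (2.4000, -2.7000, 1.5000)
τ = (-0.2000, 0.1600, 0.0800)

ω₁ − ω₀ = (-0.05875000, 0.03028571, 0.06740000)
τ = I·(Δω/dt) + ω₀×(Iω₀) = (-0.2000, 0.1600, 0.0800)
v₁ − v₀ = (0.03840000, -0.04320000, 0.02400000)
applied force F = (2.4000, -2.7000, 1.5000)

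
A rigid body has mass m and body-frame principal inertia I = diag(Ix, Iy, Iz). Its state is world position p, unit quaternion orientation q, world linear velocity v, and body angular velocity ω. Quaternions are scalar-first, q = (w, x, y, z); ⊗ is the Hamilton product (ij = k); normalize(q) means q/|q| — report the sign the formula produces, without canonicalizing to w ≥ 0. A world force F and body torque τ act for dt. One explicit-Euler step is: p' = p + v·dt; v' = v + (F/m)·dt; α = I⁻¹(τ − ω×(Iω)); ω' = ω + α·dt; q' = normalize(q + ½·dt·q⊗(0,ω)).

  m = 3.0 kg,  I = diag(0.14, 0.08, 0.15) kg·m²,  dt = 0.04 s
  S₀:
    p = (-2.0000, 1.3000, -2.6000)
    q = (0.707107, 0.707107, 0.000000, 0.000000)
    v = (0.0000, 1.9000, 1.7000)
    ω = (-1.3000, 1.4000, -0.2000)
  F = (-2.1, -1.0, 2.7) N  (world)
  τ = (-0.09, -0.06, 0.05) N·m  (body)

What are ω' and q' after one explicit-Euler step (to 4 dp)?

ω' = (-1.3201, 1.3713, -0.2158)
q' = (0.7250, 0.6882, 0.0226, 0.0170)

angular accel α = (-0.5029, -0.7175, -0.3947)
new body rate ω' = (-1.3201, 1.3713, -0.2158)
2q̇ = q⊗(0,ω) = (0.9192391, -0.9192391, 1.1313712, 0.8485284)
updated quaternion q' = (0.7250, 0.6882, 0.0226, 0.0170)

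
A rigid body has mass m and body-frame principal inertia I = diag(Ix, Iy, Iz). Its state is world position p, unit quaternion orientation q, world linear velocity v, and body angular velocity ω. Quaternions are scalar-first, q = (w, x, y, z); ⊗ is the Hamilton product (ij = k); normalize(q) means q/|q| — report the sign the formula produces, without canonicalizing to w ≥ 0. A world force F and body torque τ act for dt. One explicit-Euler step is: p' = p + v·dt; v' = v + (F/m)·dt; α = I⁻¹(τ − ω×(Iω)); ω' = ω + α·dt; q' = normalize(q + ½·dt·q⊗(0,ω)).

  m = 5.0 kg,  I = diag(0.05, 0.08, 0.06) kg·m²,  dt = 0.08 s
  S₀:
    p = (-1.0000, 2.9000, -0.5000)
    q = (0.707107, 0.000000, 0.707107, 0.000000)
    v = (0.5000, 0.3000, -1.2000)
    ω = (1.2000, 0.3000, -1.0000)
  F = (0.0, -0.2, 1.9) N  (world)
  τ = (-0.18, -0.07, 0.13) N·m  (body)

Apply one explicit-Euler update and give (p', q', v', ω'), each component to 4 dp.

p' = (-0.9600, 2.9240, -0.5960)
q' = (0.6972, 0.0056, 0.7141, -0.0621)
v' = (0.5000, 0.2968, -1.1696)
ω' = (0.9024, 0.2180, -0.8411)

a = F/m = (0.0000, -0.0400, 0.3800)
p + v·dt = (-0.9600, 2.9240, -0.5960)
new velocity v' = (0.5000, 0.2968, -1.1696)
ω×(Iω) gyroscopic = (0.0060, 0.0120, 0.0108)
angular accel α = (-3.7200, -1.0250, 1.9867)
ω + α·dt = (0.9024, 0.2180, -0.8411)
2q̇ = q⊗(0,ω) = (-0.2121321, 0.1414214, 0.2121321, -1.5556354)
q + ½dt·q⊗(0,ω), renormalized = (0.6972, 0.0056, 0.7141, -0.0621)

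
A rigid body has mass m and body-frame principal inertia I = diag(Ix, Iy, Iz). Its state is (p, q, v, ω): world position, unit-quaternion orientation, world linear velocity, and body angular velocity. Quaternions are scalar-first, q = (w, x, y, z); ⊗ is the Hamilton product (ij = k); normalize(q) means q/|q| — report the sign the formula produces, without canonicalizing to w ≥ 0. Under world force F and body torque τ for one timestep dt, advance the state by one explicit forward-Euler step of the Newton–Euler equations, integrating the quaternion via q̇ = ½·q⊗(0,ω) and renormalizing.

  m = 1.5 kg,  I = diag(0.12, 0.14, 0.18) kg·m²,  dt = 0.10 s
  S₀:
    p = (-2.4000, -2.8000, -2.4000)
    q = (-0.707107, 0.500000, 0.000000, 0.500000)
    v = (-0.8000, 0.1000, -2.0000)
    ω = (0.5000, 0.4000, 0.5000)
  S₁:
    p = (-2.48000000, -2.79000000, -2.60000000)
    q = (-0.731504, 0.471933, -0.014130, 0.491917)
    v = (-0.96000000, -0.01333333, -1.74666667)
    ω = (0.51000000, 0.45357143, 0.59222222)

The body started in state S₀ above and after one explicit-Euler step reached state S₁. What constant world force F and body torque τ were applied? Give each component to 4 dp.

rate change Δω = (0.01000000, 0.05357143, 0.09222222)
ω₀×(Iω₀) = (0.0080, -0.0150, 0.0040)
I·α + gyro = (0.0200, 0.0600, 0.1700)
Δv = v₁−v₀ = (-0.16000000, -0.11333333, 0.25333333)
applied force F = (-2.4000, -1.7000, 3.8000)

F = (-2.4000, -1.7000, 3.8000)
τ = (0.0200, 0.0600, 0.1700)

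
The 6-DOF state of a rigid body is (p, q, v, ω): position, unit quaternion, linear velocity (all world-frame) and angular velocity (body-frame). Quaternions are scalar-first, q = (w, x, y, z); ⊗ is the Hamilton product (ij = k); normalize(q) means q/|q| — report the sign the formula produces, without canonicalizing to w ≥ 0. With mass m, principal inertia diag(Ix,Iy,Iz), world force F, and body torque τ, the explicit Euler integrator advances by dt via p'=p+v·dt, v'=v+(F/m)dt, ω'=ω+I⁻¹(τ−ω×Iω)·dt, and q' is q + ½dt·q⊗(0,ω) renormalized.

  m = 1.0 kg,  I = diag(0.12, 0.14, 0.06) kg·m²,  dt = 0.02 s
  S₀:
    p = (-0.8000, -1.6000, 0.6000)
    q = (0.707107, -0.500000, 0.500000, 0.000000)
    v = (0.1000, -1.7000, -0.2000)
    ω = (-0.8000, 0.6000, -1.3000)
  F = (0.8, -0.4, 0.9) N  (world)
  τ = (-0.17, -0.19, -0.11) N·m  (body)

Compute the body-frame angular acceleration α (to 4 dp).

α = (-1.9367, -1.8029, -1.6733)

ω×(Iω) gyroscopic = (0.0624, 0.0624, -0.0096)
angular accel α = (-1.9367, -1.8029, -1.6733)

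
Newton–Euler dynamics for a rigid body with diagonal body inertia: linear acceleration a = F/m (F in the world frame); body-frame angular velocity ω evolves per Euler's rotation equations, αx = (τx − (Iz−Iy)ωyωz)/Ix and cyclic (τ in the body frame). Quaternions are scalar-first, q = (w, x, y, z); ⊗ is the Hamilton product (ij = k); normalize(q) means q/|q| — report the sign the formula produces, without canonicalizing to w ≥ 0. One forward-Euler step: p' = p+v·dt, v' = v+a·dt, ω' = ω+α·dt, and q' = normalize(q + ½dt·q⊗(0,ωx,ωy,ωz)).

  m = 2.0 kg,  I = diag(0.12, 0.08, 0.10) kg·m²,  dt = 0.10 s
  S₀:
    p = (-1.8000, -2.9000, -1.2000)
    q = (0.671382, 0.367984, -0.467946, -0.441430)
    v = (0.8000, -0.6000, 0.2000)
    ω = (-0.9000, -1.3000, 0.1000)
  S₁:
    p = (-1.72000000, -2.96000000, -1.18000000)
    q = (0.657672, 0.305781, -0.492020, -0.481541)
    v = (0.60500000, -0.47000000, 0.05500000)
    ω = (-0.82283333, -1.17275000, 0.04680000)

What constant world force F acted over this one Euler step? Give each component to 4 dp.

v₁ − v₀ = (-0.19500000, 0.13000000, -0.14500000)
applied force F = (-3.9000, 2.6000, -2.9000)

F = (-3.9000, 2.6000, -2.9000)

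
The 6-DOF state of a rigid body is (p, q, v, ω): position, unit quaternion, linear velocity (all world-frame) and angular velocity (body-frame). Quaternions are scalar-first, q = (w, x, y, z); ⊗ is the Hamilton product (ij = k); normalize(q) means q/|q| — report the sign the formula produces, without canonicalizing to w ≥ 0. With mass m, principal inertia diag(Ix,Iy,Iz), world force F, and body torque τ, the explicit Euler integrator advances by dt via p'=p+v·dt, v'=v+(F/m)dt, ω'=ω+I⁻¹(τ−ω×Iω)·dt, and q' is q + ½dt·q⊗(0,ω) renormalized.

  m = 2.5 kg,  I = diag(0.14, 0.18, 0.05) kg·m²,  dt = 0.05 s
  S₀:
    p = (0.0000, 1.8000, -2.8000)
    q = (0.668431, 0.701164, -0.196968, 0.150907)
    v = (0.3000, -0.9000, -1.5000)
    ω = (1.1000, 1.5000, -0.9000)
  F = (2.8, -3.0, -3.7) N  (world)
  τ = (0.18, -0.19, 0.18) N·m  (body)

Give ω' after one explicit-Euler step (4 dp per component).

angular accel α = (0.0321, -0.5606, 2.2800)
ω + α·dt = (1.1016, 1.4720, -0.7860)

ω' = (1.1016, 1.4720, -0.7860)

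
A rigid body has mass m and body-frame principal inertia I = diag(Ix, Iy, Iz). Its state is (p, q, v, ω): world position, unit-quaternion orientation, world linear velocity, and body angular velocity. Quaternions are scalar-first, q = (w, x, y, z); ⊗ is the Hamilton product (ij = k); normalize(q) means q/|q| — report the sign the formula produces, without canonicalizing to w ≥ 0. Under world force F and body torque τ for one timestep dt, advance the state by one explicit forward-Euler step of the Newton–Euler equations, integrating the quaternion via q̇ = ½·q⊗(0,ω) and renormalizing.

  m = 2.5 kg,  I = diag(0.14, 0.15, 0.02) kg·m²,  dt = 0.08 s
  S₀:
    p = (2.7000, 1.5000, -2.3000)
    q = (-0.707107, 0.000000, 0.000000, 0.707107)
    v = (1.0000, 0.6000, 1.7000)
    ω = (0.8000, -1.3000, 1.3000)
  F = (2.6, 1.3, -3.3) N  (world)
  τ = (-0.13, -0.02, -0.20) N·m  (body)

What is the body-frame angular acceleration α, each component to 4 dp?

ω×(Iω) gyroscopic = (0.2197, 0.1248, -0.0104)
(τ − ω×Iω)/I = (-2.4979, -0.9653, -9.4800)

α = (-2.4979, -0.9653, -9.4800)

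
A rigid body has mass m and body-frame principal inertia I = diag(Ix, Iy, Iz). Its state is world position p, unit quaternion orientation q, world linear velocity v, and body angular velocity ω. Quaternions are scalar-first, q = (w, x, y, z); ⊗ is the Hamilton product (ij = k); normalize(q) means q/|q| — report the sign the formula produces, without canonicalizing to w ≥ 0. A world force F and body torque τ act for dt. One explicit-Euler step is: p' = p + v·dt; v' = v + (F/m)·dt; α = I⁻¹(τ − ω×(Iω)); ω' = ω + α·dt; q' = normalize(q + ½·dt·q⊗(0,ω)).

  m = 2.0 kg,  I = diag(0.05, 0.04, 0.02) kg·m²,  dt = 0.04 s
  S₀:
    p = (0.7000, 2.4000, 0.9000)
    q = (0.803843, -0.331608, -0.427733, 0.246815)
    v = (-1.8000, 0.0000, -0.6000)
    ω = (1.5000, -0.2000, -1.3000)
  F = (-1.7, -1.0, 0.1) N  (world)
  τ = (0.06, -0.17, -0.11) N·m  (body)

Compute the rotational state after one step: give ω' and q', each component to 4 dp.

ω' = (1.5522, -0.3115, -1.5260)
q' = (0.8178, -0.2951, -0.4318, 0.2399)

precession coupling ω×(Iω) = (-0.0052, -0.0585, 0.0030)
(τ − ω×Iω)/I = (1.3040, -2.7875, -5.6500)
ω' = ω + α·dt = (1.5522, -0.3115, -1.5260)
q⊗(0,ω) = (0.7327249, 1.8111804, -0.2216365, -0.3370748)
q + ½dt·q⊗(0,ω), renormalized = (0.8178, -0.2951, -0.4318, 0.2399)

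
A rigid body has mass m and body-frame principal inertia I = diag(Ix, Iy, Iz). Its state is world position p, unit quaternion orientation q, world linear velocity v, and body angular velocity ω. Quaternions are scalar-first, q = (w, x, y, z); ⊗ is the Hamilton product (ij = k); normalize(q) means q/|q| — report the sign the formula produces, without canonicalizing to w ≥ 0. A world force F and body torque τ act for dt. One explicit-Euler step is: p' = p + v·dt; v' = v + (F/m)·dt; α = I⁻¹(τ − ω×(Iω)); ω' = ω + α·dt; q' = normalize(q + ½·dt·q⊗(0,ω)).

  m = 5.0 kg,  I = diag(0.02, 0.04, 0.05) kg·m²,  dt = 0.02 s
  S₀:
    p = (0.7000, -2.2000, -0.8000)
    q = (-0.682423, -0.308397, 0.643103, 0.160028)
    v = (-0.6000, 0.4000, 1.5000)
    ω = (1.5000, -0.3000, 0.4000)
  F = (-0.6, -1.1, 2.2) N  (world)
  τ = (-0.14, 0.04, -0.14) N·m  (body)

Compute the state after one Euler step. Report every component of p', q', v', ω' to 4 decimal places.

p' = (0.6880, -2.1920, -0.7700)
q' = (-0.6764, -0.3155, 0.6487, 0.1486)
v' = (-0.6024, 0.3956, 1.5088)
ω' = (1.3612, -0.2710, 0.3476)

ω×(Iω) gyroscopic = (-0.0012, -0.0180, -0.0090)
(τ − ω×Iω)/I = (-6.9400, 1.4500, -2.6200)
ω' = ω + α·dt = (1.3612, -0.2710, 0.3476)
Hamilton product q⊗(0,ω) = (0.5915152, -0.7183849, 0.5681277, -1.1451046)
updated quaternion q' = (-0.6764, -0.3155, 0.6487, 0.1486)
a = F/m = (-0.1200, -0.2200, 0.4400)
p' = p + v·dt = (0.6880, -2.1920, -0.7700)
v' = v + a·dt = (-0.6024, 0.3956, 1.5088)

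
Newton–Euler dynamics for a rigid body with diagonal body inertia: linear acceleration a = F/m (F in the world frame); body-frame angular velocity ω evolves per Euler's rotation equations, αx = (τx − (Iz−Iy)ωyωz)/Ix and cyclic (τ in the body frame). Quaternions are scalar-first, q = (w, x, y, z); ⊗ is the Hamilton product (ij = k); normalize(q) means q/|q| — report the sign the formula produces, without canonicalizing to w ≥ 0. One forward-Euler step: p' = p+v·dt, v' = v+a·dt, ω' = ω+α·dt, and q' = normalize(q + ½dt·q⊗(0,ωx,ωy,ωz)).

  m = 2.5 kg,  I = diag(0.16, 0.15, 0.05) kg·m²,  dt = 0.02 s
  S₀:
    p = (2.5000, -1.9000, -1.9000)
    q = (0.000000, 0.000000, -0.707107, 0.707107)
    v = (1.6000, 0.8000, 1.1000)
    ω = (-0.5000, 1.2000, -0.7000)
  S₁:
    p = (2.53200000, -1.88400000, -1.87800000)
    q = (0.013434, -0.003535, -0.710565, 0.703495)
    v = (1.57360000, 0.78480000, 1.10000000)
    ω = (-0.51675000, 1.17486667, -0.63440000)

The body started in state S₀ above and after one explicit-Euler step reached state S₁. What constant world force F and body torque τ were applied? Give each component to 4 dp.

F = (-3.3000, -1.9000, 0.0000)
τ = (-0.0500, -0.1500, 0.1700)

rate change Δω = (-0.01675000, -0.02513333, 0.06560000)
gyro term ω₀×Iω₀ = (0.0840, 0.0385, 0.0060)
I·α + gyro = (-0.0500, -0.1500, 0.1700)
Δv = v₁−v₀ = (-0.02640000, -0.01520000, 0.00000000)
F = m·Δv/dt = (-3.3000, -1.9000, 0.0000)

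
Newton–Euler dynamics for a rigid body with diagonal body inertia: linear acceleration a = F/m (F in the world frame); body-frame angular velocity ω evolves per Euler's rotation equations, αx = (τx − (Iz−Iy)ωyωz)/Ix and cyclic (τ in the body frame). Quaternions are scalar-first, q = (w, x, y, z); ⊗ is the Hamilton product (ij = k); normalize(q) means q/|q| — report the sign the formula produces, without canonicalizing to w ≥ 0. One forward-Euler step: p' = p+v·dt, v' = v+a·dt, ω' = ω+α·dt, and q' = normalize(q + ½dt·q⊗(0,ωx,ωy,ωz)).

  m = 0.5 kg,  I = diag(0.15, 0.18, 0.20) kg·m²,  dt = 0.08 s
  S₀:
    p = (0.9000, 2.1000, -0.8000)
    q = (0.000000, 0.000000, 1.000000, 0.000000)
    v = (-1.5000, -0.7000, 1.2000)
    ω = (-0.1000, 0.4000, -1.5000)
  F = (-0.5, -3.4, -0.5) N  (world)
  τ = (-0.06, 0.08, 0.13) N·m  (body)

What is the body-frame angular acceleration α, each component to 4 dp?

α = (-0.3200, 0.4861, 0.6560)

precession coupling ω×(Iω) = (-0.0120, -0.0075, -0.0012)
(τ − ω×Iω)/I = (-0.3200, 0.4861, 0.6560)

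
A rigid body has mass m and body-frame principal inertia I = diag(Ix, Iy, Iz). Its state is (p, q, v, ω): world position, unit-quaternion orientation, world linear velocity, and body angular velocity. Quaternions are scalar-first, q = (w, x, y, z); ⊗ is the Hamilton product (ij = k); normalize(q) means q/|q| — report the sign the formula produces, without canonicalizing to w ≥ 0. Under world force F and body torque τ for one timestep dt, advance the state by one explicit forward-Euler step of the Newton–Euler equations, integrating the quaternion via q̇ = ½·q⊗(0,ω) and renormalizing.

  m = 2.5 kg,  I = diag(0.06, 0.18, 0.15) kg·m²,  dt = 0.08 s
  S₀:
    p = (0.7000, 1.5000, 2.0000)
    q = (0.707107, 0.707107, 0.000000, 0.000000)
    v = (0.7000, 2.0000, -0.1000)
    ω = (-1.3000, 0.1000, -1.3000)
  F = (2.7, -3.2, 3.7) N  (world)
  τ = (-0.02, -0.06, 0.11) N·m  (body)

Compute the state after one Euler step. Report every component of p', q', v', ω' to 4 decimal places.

p' = (0.7560, 1.6600, 1.9920)
q' = (0.7419, 0.6685, 0.0395, -0.0338)
v' = (0.7864, 1.8976, 0.0184)
ω' = (-1.3319, 0.1409, -1.2330)

new position p' = (0.7560, 1.6600, 1.9920)
v' = v + a·dt = (0.7864, 1.8976, 0.0184)
precession coupling ω×(Iω) = (0.0039, -0.1521, -0.0156)
angular accel α = (-0.3983, 0.5117, 0.8373)
ω' = ω + α·dt = (-1.3319, 0.1409, -1.2330)
q⊗(0,ω) = (0.9192391, -0.9192391, 0.9899498, -0.8485284)
q + ½dt·q⊗(0,ω), renormalized = (0.7419, 0.6685, 0.0395, -0.0338)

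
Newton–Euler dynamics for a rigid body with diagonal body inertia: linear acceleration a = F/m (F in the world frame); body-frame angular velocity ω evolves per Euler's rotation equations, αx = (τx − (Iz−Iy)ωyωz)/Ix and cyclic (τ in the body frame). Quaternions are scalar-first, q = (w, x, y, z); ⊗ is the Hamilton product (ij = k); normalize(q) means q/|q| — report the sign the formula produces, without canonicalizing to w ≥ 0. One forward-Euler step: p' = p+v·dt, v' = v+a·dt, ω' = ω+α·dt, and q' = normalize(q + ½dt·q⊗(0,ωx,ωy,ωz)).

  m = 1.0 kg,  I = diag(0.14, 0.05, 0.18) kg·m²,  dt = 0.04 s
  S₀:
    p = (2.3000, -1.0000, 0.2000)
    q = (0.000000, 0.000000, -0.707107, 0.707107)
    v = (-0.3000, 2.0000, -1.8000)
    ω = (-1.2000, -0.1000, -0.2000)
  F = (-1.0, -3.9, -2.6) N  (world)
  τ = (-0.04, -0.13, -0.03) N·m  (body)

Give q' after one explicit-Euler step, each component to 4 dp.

q' = (0.0014, 0.0042, -0.7239, 0.6899)

Hamilton product q⊗(0,ω) = (0.0707107, 0.2121321, -0.8485284, -0.8485284)
q + ½dt·q⊗(0,ω), renormalized = (0.0014, 0.0042, -0.7239, 0.6899)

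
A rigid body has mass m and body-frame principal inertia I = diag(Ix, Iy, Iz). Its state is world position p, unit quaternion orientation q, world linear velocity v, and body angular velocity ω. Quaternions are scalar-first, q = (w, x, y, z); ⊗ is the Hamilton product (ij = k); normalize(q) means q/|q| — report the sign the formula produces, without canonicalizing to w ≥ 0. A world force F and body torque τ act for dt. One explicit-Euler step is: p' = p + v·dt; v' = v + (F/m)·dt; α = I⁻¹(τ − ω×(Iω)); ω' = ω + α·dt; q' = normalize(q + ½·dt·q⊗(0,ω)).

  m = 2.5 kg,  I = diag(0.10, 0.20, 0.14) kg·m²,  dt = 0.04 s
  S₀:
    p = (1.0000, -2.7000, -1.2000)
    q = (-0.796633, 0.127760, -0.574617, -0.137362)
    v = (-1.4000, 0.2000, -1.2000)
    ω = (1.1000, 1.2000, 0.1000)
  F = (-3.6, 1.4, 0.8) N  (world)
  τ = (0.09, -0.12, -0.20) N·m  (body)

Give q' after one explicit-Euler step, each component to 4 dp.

q' = (-0.7850, 0.1123, -0.5967, -0.1232)

q⊗(0,ω) = (0.5627406, -0.7689236, -1.1198338, 0.7057274)
q' = normalize(q + ½dt·q⊗(0,ω)) = (-0.7850, 0.1123, -0.5967, -0.1232)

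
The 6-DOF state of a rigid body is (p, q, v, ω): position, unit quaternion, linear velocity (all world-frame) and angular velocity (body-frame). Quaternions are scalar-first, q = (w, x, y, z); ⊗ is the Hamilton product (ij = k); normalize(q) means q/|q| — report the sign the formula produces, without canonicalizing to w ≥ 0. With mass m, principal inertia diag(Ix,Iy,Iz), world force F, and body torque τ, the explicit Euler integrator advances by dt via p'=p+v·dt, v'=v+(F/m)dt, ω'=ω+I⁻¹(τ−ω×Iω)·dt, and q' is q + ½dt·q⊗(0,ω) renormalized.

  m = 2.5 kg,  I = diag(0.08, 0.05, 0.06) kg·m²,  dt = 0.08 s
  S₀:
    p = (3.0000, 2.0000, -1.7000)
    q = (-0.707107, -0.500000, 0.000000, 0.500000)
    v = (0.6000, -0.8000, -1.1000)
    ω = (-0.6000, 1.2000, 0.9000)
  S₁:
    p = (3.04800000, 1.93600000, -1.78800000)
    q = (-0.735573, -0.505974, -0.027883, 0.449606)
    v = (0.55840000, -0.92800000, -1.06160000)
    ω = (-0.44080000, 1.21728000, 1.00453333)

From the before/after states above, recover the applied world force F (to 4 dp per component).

Δv = v₁−v₀ = (-0.04160000, -0.12800000, 0.03840000)
F = m·Δv/dt = (-1.3000, -4.0000, 1.2000)

F = (-1.3000, -4.0000, 1.2000)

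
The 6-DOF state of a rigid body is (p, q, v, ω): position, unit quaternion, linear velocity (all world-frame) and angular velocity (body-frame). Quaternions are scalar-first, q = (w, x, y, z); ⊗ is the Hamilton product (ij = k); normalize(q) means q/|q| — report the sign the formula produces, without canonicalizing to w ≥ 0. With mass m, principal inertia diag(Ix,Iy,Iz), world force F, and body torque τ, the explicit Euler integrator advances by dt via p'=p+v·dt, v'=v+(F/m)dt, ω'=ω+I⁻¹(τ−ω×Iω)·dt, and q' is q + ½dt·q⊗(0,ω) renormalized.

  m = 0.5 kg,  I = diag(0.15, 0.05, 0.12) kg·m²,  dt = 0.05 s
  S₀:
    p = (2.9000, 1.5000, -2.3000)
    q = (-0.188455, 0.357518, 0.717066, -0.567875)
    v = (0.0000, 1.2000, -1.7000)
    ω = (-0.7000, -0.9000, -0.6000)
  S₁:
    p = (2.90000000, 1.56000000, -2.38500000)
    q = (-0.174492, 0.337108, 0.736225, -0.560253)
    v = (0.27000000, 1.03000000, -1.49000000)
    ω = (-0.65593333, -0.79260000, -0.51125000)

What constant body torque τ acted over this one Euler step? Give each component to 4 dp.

τ = (0.1700, 0.1200, 0.1500)

rate change Δω = (0.04406667, 0.10740000, 0.08875000)
ω₀×(Iω₀) = (0.0378, 0.0126, -0.0630)
I·α + gyro = (0.1700, 0.1200, 0.1500)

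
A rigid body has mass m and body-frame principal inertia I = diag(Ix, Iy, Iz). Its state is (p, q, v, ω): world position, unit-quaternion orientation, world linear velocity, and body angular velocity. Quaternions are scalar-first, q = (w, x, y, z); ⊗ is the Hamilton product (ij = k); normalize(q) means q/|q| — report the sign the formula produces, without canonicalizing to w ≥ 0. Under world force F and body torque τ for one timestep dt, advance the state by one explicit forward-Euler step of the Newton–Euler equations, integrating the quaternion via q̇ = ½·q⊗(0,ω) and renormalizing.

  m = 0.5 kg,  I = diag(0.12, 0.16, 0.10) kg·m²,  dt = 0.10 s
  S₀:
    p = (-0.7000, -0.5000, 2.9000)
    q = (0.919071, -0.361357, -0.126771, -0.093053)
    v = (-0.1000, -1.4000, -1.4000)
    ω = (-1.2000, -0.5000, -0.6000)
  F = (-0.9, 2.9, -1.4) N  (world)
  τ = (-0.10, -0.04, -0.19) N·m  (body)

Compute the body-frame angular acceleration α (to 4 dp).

ω×(Iω) gyroscopic = (-0.0180, 0.0144, 0.0240)
angular accel α = (-0.6833, -0.3400, -2.1400)

α = (-0.6833, -0.3400, -2.1400)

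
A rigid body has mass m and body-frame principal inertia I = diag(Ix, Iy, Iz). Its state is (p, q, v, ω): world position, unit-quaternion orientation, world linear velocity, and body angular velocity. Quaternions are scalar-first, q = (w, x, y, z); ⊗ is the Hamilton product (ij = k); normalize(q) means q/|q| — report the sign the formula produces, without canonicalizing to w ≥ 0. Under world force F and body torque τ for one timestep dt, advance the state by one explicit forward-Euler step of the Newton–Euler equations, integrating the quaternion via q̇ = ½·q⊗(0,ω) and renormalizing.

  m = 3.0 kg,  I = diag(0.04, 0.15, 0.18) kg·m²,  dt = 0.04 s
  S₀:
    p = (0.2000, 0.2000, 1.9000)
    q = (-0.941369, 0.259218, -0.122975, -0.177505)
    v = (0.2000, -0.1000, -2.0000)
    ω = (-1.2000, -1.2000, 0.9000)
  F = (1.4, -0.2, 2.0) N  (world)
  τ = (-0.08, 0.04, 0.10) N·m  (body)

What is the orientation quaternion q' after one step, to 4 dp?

q' = (-0.9342, 0.2751, -0.1007, -0.2035)

Hamilton product q⊗(0,ω) = (0.3232461, 0.8059593, 1.1093526, -1.3058637)
updated quaternion q' = (-0.9342, 0.2751, -0.1007, -0.2035)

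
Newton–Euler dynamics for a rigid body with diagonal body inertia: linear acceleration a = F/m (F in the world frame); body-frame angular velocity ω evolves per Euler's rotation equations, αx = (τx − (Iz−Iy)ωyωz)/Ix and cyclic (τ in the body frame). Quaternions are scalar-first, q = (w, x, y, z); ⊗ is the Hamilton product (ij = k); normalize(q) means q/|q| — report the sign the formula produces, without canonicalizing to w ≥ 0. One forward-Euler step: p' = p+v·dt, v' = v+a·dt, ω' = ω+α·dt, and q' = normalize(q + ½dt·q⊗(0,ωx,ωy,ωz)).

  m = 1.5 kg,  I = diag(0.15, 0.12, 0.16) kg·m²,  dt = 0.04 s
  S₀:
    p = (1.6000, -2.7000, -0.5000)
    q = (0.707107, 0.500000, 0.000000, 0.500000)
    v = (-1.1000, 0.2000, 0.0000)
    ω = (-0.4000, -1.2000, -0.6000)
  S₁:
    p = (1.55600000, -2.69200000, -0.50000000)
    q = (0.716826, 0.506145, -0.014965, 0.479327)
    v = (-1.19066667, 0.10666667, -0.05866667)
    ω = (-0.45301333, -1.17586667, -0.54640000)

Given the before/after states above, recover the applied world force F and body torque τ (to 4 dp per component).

v₁ − v₀ = (-0.09066667, -0.09333333, -0.05866667)
F = m·Δv/dt = (-3.4000, -3.5000, -2.2000)
ω₁ − ω₀ = (-0.05301333, 0.02413333, 0.05360000)
τ = I·(Δω/dt) + ω₀×(Iω₀) = (-0.1700, 0.0700, 0.2000)

F = (-3.4000, -3.5000, -2.2000)
τ = (-0.1700, 0.0700, 0.2000)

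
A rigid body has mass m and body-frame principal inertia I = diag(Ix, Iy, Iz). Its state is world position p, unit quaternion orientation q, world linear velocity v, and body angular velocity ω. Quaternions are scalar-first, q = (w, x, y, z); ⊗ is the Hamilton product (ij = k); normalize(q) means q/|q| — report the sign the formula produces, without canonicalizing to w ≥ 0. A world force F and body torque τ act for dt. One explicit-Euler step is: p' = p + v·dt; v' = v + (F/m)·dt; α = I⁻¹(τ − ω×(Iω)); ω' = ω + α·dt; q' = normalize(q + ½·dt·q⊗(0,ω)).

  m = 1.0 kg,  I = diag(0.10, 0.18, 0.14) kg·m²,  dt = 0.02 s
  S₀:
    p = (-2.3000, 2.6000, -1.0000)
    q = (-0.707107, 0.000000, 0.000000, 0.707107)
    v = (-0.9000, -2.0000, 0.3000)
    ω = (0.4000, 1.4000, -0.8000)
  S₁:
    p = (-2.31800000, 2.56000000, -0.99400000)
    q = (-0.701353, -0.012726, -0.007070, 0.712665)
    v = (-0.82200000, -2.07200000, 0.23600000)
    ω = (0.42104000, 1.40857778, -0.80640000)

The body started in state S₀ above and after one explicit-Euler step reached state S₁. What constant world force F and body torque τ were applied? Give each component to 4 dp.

v₁ − v₀ = (0.07800000, -0.07200000, -0.06400000)
applied force F = (3.9000, -3.6000, -3.2000)
rate change Δω = (0.02104000, 0.00857778, -0.00640000)
precession coupling = (0.0448, 0.0128, 0.0448)
applied torque τ = (0.1500, 0.0900, 0.0000)

F = (3.9000, -3.6000, -3.2000)
τ = (0.1500, 0.0900, 0.0000)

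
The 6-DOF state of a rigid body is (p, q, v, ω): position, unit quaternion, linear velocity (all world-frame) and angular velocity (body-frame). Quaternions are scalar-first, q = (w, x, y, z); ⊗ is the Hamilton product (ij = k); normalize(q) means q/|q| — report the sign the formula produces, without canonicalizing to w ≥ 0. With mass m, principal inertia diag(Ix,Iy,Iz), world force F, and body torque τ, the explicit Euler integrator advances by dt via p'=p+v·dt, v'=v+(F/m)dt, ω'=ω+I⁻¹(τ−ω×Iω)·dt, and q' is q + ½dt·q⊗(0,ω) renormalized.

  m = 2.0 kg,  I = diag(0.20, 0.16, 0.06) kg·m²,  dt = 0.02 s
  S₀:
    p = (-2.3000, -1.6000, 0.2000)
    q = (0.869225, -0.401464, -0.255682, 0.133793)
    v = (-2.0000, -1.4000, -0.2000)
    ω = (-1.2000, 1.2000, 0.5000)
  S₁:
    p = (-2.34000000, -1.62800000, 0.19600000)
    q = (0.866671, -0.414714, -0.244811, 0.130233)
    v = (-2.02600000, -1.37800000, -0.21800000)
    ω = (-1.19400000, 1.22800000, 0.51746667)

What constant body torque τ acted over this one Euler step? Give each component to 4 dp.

Δω = ω₁−ω₀ = (0.00600000, 0.02800000, 0.01746667)
precession coupling = (-0.0600, -0.0840, 0.0576)
I·α + gyro = (0.0000, 0.1400, 0.1100)

τ = (0.0000, 0.1400, 0.1100)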